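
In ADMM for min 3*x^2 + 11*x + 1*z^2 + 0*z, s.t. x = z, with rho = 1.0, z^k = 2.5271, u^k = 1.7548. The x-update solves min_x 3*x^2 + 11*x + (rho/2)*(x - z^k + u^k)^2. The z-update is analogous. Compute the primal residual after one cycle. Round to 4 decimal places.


ADMM iteration with rho = 1.0, z^k = 2.5271, u^k = 1.7548
Step 1: x-update.
Minimize 3*x^2 + 11*x + (1.0/2)*(x - 2.5271 + 1.7548)^2
FOC: (2*3 + 1.0)*x = -11 + 1.0*(2.5271 - 1.7548)
x^{k+1} = -1.4611
Step 2: z-update.
Minimize 1*z^2 + 0*z + (1.0/2)*(-1.4611 - z + 1.7548)^2
FOC: (2*1 + 1.0)*z = 0 + 1.0*(-1.4611 + 1.7548)
z^{k+1} = 0.0979
Step 3: u-update.
u^{k+1} = 1.7548 - 1.4611 - 0.0979 = 0.1958
Step 4: Primal residual = |-1.4611 - 0.0979| = 1.559


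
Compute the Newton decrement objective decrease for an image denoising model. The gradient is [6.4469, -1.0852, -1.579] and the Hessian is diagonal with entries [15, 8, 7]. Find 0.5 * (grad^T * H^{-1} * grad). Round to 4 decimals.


Step 1: H is diagonal, so H^(-1) * g = [0.4298, -0.1357, -0.2256].
Step 2: g^T H^(-1) g = sum_i g_i^2 / H_ii
  = (6.4469)^2/15 + (-1.0852)^2/8 + (-1.579)^2/7
  = 2.7708 + 0.1472 + 0.3562 = 3.2742
Step 3: Objective decrease = 0.5 * g^T H^(-1) g = 1.6371


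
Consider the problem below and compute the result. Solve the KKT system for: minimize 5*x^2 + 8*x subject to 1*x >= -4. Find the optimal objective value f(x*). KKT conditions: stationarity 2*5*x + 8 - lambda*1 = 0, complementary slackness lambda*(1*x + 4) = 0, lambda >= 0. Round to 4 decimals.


Step 1: Try lambda = 0 (constraint inactive).
Stationarity: 2*5*x + 8 = 0
x* = -8/(2*5) = -0.8
Check constraint: 1*-0.8 = -0.8 >= -4 -- satisfied.
Step 2: Compute optimal value.
f(x*) = 5*(-0.8)^2 + 8*(-0.8) = -3.2


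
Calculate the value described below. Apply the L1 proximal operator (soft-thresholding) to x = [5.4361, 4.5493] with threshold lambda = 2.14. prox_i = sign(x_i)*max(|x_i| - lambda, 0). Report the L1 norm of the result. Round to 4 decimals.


Soft-thresholding with lambda = 2.14:
prox(5.4361) = sign(5.4361)*max(|5.4361| - 2.14, 0) = 3.2961
prox(4.5493) = sign(4.5493)*max(|4.5493| - 2.14, 0) = 2.4093
prox(x) = [3.2961, 2.4093]
||prox(x)||_1 = 3.2961 + 2.4093 = 5.7054


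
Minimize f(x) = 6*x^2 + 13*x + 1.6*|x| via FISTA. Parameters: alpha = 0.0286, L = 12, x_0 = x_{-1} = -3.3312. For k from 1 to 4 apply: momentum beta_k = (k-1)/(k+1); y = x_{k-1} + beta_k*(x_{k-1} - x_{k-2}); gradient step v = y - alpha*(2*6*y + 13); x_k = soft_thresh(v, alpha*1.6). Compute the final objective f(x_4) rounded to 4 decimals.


FISTA on f(x) = 6*x^2 + 13*x + 1.6*|x|
L = 12, alpha = 0.0286
Iteration 1: beta = 0.0, y = -3.3312 + 0.0*(-3.3312 + 3.3312) = -3.3312
  grad(y) = -26.9744, v = y - alpha*grad = -2.5597
  prox(v) = soft_thresh(-2.5597, 0.0458) = -2.514
Iteration 2: beta = 0.3333, y = -2.514 + 0.3333*(-2.514 + 3.3312) = -2.2416
  grad(y) = -13.8988, v = y - alpha*grad = -1.8441
  prox(v) = soft_thresh(-1.8441, 0.0458) = -1.7983
Iteration 3: beta = 0.5, y = -1.7983 + 0.5*(-1.7983 + 2.514) = -1.4405
  grad(y) = -4.2855, v = y - alpha*grad = -1.3179
  prox(v) = soft_thresh(-1.3179, 0.0458) = -1.2721
Iteration 4: beta = 0.6, y = -1.2721 + 0.6*(-1.2721 + 1.7983) = -0.9564
  grad(y) = 1.5228, v = y - alpha*grad = -1.0
  prox(v) = soft_thresh(-1.0, 0.0458) = -0.9542
f(x_4) = 6*(-0.9542)^2 + 13*(-0.9542) + 1.6*|-0.9542| = -5.4149


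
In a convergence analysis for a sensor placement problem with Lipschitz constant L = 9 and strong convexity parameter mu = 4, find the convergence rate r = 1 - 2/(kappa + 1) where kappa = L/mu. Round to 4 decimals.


Step 1: Compute the condition number.
kappa = L/mu = 9/4 = 2.25
Step 2: Compute the convergence rate.
r = 1 - 2/(kappa + 1) = 1 - 2*mu/(L + mu) = (L - mu)/(L + mu) = 5/13 = 0.3846


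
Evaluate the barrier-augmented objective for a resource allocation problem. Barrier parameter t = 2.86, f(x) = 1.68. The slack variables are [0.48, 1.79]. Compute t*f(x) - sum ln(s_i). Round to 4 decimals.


Step 1: Compute log-barrier.
ln values: [-0.734, 0.5822]
phi = -(-0.734 + 0.5822) = 0.1518
Step 2: Compute augmented objective.
t*f(x) = 2.86*1.68 = 4.8048
Total = 4.8048 + 0.1518 = 4.9566


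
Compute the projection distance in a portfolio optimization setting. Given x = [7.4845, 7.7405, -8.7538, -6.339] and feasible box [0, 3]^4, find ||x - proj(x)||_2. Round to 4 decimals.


Project each component onto [0, 3].
clip(7.4845) = 3.0, clip(7.7405) = 3.0, clip(-8.7538) = 0.0, clip(-6.339) = 0.0
Projection = [3.0, 3.0, 0.0, 0.0]
Squared diffs: [20.1107, 22.4723, 76.629, 40.1829]
Distance = sqrt(159.3949) = 12.6252


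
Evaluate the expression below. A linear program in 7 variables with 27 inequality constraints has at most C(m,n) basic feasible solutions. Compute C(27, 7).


Each vertex corresponds to some choice of n active constraints out of m, so the number of vertices is at most C(m, n) = m! / (n!(m-n)!).
m = 27, n = 7
Numerator: 27 * 26 * 25 * 24 * 23 * 22 * 21
Denominator: 7! = 5040
C(27, 7) = 888030


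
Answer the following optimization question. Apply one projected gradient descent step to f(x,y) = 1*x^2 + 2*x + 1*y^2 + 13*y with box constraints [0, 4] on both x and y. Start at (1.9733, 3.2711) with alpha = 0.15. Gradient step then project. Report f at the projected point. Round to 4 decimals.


Step 1: Compute gradient at (1.9733, 3.2711).
grad_x = 2*1*1.9733 + 2 = 5.9466
grad_y = 2*1*3.2711 + 13 = 19.5422
Step 2: Gradient step.
x_raw = 1.9733 - 0.15*5.9466 = 1.0813
y_raw = 3.2711 - 0.15*19.5422 = 0.3398
Step 3: Project onto [0, 4].
x_proj = clip(1.0813) = 1.0813
y_proj = clip(0.3398) = 0.3398
Step 4: Evaluate f.
f(1.0813, 0.3398) = 7.8643


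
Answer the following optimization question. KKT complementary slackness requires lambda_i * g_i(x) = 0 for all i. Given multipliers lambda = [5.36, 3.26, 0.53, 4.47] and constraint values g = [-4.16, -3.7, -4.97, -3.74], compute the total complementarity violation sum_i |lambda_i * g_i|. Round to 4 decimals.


KKT complementary slackness check:
lambda_1 * g_1 = 5.36 * -4.16 = -22.2976
lambda_2 * g_2 = 3.26 * -3.7 = -12.062
lambda_3 * g_3 = 0.53 * -4.97 = -2.6341
lambda_4 * g_4 = 4.47 * -3.74 = -16.7178
Total violation = 22.2976 + 12.062 + 2.6341 + 16.7178 = 53.7115


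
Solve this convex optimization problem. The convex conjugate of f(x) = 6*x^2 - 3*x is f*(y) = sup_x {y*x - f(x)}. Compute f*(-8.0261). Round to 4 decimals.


f*(y) = sup_x {y*x - a*x^2 - b*x} = sup_x {(y-b)*x - a*x^2}
FOC: (y - b) - 2a*x = 0 => x* = (y - b)/(2a)
x* = (-8.0261 + 3)/(2*6) = -0.4188
f*(-8.0261) = (y-b)^2/(4a) = (-8.0261 + 3)^2/(4*6)
= 25.2617/24 = 1.0526


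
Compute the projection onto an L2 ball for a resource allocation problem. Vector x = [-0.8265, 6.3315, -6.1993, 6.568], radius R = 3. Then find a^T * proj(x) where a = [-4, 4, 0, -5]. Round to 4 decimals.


Step 1: Compute ||x|| (intermediates to 6 decimals).
||x|| = sqrt((-0.8265)^2 + 6.3315^2 + (-6.1993)^2 + 6.568^2) = 11.060784
Step 2: Project.
Since ||x|| > R, scale = R/||x|| = 3/11.060784 = 0.271229, proj(x) = scale * x
proj(x) = [-0.224171, 1.717286, -1.68143, 1.781432]
Step 3: Dot product.
a^T * proj(x) = -4*(-0.224171) + 4*1.717286 + 0*(-1.68143) - 5*1.781432 = -1.1413


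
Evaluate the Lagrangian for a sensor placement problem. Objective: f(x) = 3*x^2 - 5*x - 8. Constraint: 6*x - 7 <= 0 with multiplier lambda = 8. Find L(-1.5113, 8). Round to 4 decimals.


Step 1: Evaluate f(x).
f(-1.5113) = 3*(-1.5113)^2 - 5*(-1.5113) - 8 = 6.4086
Step 2: Evaluate g(x).
g(-1.5113) = 6*-1.5113 - 7 = -16.0678
Step 3: Compute Lagrangian.
L = 6.4086 + 8*-16.0678 = -122.1338


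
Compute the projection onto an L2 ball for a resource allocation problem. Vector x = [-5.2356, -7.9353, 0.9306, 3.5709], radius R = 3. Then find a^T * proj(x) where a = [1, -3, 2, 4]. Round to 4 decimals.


Step 1: Compute ||x|| (intermediates to 6 decimals).
||x|| = sqrt((-5.2356)^2 + (-7.9353)^2 + 0.9306^2 + 3.5709^2) = 10.197933
Step 2: Project.
Since ||x|| > R, scale = R/||x|| = 3/10.197933 = 0.294177, proj(x) = scale * x
proj(x) = [-1.540193, -2.334383, 0.273761, 1.050477]
Step 3: Dot product.
a^T * proj(x) = 1*(-1.540193) - 3*(-2.334383) + 2*0.273761 + 4*1.050477 = 10.2124


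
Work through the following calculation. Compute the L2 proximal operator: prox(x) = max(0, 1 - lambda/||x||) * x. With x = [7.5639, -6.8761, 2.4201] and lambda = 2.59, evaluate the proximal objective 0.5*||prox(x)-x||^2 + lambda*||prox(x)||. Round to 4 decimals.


Step 1: Compute ||x||.
||x|| = 10.5048
Step 2: Compute scaling factor.
scale = max(0, 1 - 2.59/10.5048) = 0.7534
Step 3: prox(x) = [5.699, -5.1808, 1.8234]
||prox(x)|| = 7.9148
Step 4: Proximal objective.
0.5*||prox-x||^2 = 3.3541
lambda*||prox|| = 20.4993
Total = 23.8533


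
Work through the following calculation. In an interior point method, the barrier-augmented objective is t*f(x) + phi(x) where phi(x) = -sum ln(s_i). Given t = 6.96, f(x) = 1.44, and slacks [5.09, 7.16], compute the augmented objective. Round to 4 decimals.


Step 1: Compute log-barrier.
ln values: [1.6273, 1.9685]
phi = -(1.6273 + 1.9685) = -3.5958
Step 2: Compute augmented objective.
t*f(x) = 6.96*1.44 = 10.0224
Total = 10.0224 - 3.5958 = 6.4266


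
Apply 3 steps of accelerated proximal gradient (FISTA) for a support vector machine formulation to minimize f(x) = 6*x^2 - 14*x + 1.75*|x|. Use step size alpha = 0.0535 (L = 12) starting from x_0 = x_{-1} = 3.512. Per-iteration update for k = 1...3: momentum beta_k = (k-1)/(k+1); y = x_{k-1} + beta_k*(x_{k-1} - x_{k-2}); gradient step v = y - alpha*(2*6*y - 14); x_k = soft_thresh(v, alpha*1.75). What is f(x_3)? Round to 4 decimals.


FISTA on f(x) = 6*x^2 - 14*x + 1.75*|x|
L = 12, alpha = 0.0535
Iteration 1: beta = 0.0, y = 3.512 + 0.0*(3.512 - 3.512) = 3.512
  grad(y) = 28.144, v = y - alpha*grad = 2.0063
  prox(v) = soft_thresh(2.0063, 0.0936) = 1.9127
Iteration 2: beta = 0.3333, y = 1.9127 + 0.3333*(1.9127 - 3.512) = 1.3796
  grad(y) = 2.5547, v = y - alpha*grad = 1.2429
  prox(v) = soft_thresh(1.2429, 0.0936) = 1.1493
Iteration 3: beta = 0.5, y = 1.1493 + 0.5*(1.1493 - 1.9127) = 0.7676
  grad(y) = -4.7894, v = y - alpha*grad = 1.0238
  prox(v) = soft_thresh(1.0238, 0.0936) = 0.9302
f(x_3) = 6*0.9302^2 - 14*0.9302 + 1.75*|0.9302| = -6.2033


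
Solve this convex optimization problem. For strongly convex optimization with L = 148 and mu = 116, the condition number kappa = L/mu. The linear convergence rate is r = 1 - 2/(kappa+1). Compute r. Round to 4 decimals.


Step 1: Compute the condition number.
kappa = L/mu = 148/116 = 1.2759
Step 2: Compute the convergence rate.
r = 1 - 2/(kappa + 1) = 1 - 2*mu/(L + mu) = (L - mu)/(L + mu) = 32/264 = 0.1212


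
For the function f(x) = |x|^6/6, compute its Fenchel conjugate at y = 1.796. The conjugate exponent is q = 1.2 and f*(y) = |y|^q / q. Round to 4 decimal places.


The conjugate exponent q satisfies 1/p + 1/q = 1.
p = 6, so q = 6/(6 - 1) = 1.2
|y|^q = 1.796^1.2 = 2.0191
f*(1.796) = 2.0191 / 1.2 = 1.6826


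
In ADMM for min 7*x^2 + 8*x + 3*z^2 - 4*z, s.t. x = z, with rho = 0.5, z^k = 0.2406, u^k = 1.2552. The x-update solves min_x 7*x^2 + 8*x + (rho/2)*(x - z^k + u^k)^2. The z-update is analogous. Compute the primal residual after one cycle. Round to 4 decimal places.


ADMM iteration with rho = 0.5, z^k = 0.2406, u^k = 1.2552
Step 1: x-update.
Minimize 7*x^2 + 8*x + (0.5/2)*(x - 0.2406 + 1.2552)^2
FOC: (2*7 + 0.5)*x = -8 + 0.5*(0.2406 - 1.2552)
x^{k+1} = -0.5867
Step 2: z-update.
Minimize 3*z^2 - 4*z + (0.5/2)*(-0.5867 - z + 1.2552)^2
FOC: (2*3 + 0.5)*z = 4 + 0.5*(-0.5867 + 1.2552)
z^{k+1} = 0.6668
Step 3: u-update.
u^{k+1} = 1.2552 - 0.5867 - 0.6668 = 0.0017
Step 4: Primal residual = |-0.5867 - 0.6668| = 1.2535


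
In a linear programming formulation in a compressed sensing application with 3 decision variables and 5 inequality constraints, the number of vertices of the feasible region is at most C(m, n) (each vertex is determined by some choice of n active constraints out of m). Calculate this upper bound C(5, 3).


Each vertex corresponds to some choice of n active constraints out of m, so the number of vertices is at most C(m, n) = m! / (n!(m-n)!).
m = 5, n = 3
Numerator: 5 * 4 * 3
Denominator: 3! = 6
C(5, 3) = 10


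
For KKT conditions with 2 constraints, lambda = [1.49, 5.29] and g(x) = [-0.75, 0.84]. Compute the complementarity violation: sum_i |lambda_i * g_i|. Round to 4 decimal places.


KKT complementary slackness check:
lambda_1 * g_1 = 1.49 * -0.75 = -1.1175
lambda_2 * g_2 = 5.29 * 0.84 = 4.4436
Total violation = 1.1175 + 4.4436 = 5.5611


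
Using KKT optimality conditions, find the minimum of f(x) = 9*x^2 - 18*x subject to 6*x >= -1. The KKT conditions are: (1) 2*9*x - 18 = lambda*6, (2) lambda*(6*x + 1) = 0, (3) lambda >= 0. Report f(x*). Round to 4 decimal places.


Step 1: Try lambda = 0 (constraint inactive).
Stationarity: 2*9*x - 18 = 0
x* = 18/(2*9) = 1.0
Check constraint: 6*1.0 = 6.0 >= -1 -- satisfied.
Step 2: Compute optimal value.
f(x*) = 9*1.0^2 - 18*1.0 = -9.0


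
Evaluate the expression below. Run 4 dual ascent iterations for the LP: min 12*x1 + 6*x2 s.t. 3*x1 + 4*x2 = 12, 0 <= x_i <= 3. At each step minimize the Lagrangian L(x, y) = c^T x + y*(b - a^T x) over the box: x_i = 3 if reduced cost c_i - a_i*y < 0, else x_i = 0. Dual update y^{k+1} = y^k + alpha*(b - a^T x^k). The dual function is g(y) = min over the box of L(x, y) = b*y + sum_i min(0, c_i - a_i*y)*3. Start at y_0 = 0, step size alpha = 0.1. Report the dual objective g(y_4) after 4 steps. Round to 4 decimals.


Dual ascent for LP: min 12*x1 + 6*x2, 3*x1 + 4*x2 = 12, 0 <= x_i <= 3
Step 1: y^k = 0.0, reduced costs: (12.0, 6.0)
  x^k = (0.0, 0.0), subgradient = b - a^T x = 12.0
  y^{k+1} = 0.0 + 0.1*12.0 = 1.2
Step 2: y^k = 1.2, reduced costs: (8.4, 1.2)
  x^k = (0.0, 0.0), subgradient = b - a^T x = 12.0
  y^{k+1} = 1.2 + 0.1*12.0 = 2.4
Step 3: y^k = 2.4, reduced costs: (4.8, -3.6)
  x^k = (0.0, 3.0), subgradient = b - a^T x = 0.0
  y^{k+1} = 2.4 + 0.1*0.0 = 2.4
Step 4: y^k = 2.4, reduced costs: (4.8, -3.6)
  x^k = (0.0, 3.0), subgradient = b - a^T x = 0.0
  y^{k+1} = 2.4 + 0.1*0.0 = 2.4
Dual objective at y_4 = 2.4: reduced costs (4.8, -3.6), box minimizer x = (0.0, 3.0)
g(y_4) = b*y + (c1 - a1*y)*x1 + (c2 - a2*y)*x2 = 12*2.4 + 4.8*0.0 + (-3.6)*3.0 = 28.8 + 0.0 - 10.8 = 18.0


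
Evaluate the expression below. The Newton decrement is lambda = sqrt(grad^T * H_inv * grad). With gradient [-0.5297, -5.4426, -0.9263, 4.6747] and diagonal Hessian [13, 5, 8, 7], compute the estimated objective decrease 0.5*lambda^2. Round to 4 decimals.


Step 1: H is diagonal, so H^(-1) * g = [-0.0407, -1.0885, -0.1158, 0.6678].
Step 2: g^T H^(-1) g = sum_i g_i^2 / H_ii
  = (-0.5297)^2/13 + (-5.4426)^2/5 + (-0.9263)^2/8 + (4.6747)^2/7
  = 0.0216 + 5.9244 + 0.1073 + 3.1218 = 9.175
Step 3: Objective decrease = 0.5 * g^T H^(-1) g = 4.5875


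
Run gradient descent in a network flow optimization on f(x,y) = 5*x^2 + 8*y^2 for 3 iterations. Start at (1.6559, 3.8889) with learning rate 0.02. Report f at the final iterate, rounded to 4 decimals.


Gradient descent on f(x,y) = 5*x^2 + 8*y^2.
Starting point: (1.6559, 3.8889), alpha = 0.02
Step 1: grad_x = 2*5*1.6559 = 16.559, grad_y = 2*8*3.8889 = 62.2224
  x_1 = 1.6559 - 0.02*16.559 = 1.3247
  y_1 = 3.8889 - 0.02*62.2224 = 2.6445
Step 2: grad_x = 2*5*1.3247 = 13.2472, grad_y = 2*8*2.6445 = 42.3112
  x_2 = 1.3247 - 0.02*13.2472 = 1.0598
  y_2 = 2.6445 - 0.02*42.3112 = 1.7982
Step 3: grad_x = 2*5*1.0598 = 10.5978, grad_y = 2*8*1.7982 = 28.7716
  x_3 = 1.0598 - 0.02*10.5978 = 0.8478
  y_3 = 1.7982 - 0.02*28.7716 = 1.2228
f(0.8478, 1.2228) = 5*0.8478^2 + 8*1.2228^2 = 15.5558


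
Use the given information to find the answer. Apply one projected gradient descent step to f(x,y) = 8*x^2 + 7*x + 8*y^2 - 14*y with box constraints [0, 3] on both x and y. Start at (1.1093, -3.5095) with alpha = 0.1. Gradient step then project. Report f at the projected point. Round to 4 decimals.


Step 1: Compute gradient at (1.1093, -3.5095).
grad_x = 2*8*1.1093 + 7 = 24.7488
grad_y = 2*8*-3.5095 - 14 = -70.152
Step 2: Gradient step.
x_raw = 1.1093 - 0.1*24.7488 = -1.3656
y_raw = -3.5095 - 0.1*-70.152 = 3.5057
Step 3: Project onto [0, 3].
x_proj = clip(-1.3656) = 0.0
y_proj = clip(3.5057) = 3.0
Step 4: Evaluate f.
f(0.0, 3.0) = 30.0


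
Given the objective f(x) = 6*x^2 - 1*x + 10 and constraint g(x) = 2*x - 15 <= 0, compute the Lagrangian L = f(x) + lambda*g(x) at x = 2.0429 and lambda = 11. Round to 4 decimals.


Step 1: Evaluate f(x).
f(2.0429) = 6*2.0429^2 - 1*2.0429 + 10 = 32.9977
Step 2: Evaluate g(x).
g(2.0429) = 2*2.0429 - 15 = -10.9142
Step 3: Compute Lagrangian.
L = 32.9977 + 11*-10.9142 = -87.0585


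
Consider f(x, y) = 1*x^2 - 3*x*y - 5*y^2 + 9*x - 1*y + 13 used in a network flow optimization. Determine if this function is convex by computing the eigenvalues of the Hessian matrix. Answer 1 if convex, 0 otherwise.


The Hessian of f(x,y) = 1*x^2 - 3*x*y - 5*y^2 + 9*x - 1*y + 13 is:
H = [[2, -3], [-3, -10]]
Trace = 2 - 10 = -8
Determinant = 2*-10 - (-3)^2 = -29
Discriminant = (-8)^2 - 4*-29 = 180.0
Eigenvalues: lambda_1 = -10.7082, lambda_2 = 2.7082
The function is not convex.

0


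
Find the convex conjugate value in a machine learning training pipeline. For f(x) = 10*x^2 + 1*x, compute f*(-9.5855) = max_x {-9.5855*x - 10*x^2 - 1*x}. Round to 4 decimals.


f*(y) = sup_x {y*x - a*x^2 - b*x} = sup_x {(y-b)*x - a*x^2}
FOC: (y - b) - 2a*x = 0 => x* = (y - b)/(2a)
x* = (-9.5855 - 1)/(2*10) = -0.5293
f*(-9.5855) = (y-b)^2/(4a) = (-9.5855 - 1)^2/(4*10)
= 112.0528/40 = 2.8013


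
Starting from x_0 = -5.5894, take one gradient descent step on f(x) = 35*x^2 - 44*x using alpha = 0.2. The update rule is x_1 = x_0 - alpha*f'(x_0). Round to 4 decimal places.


We compute the gradient at x_0 and apply the update.
f'(x) = 70*x - 44
f'(-5.5894) = 70*-5.5894 - 44 = -435.258
x_1 = -5.5894 - 0.2*-435.258 = 81.4622


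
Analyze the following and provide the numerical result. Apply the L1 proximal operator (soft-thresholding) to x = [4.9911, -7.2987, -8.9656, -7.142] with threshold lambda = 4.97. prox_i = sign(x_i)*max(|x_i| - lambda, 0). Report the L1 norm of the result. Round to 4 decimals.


Soft-thresholding with lambda = 4.97:
prox(4.9911) = sign(4.9911)*max(|4.9911| - 4.97, 0) = 0.0211
prox(-7.2987) = sign(-7.2987)*max(|-7.2987| - 4.97, 0) = -2.3287
prox(-8.9656) = sign(-8.9656)*max(|-8.9656| - 4.97, 0) = -3.9956
prox(-7.142) = sign(-7.142)*max(|-7.142| - 4.97, 0) = -2.172
prox(x) = [0.0211, -2.3287, -3.9956, -2.172]
||prox(x)||_1 = 0.0211 + 2.3287 + 3.9956 + 2.172 = 8.5174


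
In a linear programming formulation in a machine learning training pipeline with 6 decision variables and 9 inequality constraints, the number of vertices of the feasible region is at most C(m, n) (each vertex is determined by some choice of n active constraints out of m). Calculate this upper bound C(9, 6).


Each vertex corresponds to some choice of n active constraints out of m, so the number of vertices is at most C(m, n) = m! / (n!(m-n)!).
m = 9, n = 6
Numerator: 9 * 8 * 7 * 6 * 5 * 4
Denominator: 6! = 720
C(9, 6) = 84


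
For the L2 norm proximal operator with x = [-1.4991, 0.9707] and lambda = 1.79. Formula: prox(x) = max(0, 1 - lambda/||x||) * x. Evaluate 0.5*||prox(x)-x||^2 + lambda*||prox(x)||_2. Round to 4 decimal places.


Step 1: Compute ||x||.
||x|| = 1.7859
Step 2: Compute scaling factor.
scale = max(0, 1 - 1.79/1.7859) = 0.0
Step 3: prox(x) = [-0.0, 0.0]
||prox(x)|| = 0.0
Step 4: Proximal objective.
0.5*||prox-x||^2 = 1.5948
lambda*||prox|| = 0.0
Total = 1.5948


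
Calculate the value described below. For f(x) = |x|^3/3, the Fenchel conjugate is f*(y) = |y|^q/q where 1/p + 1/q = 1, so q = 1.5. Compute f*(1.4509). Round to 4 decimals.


The conjugate exponent q satisfies 1/p + 1/q = 1.
p = 3, so q = 3/(3 - 1) = 1.5
|y|^q = 1.4509^1.5 = 1.7477
f*(1.4509) = 1.7477 / 1.5 = 1.1651


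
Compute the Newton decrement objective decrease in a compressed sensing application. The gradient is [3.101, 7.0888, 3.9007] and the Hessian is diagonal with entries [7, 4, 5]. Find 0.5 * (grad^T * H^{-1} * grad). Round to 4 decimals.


Step 1: H is diagonal, so H^(-1) * g = [0.443, 1.7722, 0.7801].
Step 2: g^T H^(-1) g = sum_i g_i^2 / H_ii
  = (3.101)^2/7 + (7.0888)^2/4 + (3.9007)^2/5
  = 1.3737 + 12.5628 + 3.0431 = 16.9796
Step 3: Objective decrease = 0.5 * g^T H^(-1) g = 8.4898


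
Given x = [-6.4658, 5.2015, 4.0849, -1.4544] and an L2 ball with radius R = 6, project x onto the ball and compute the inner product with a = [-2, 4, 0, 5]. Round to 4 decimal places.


Step 1: Compute ||x|| (intermediates to 6 decimals).
||x|| = sqrt((-6.4658)^2 + 5.2015^2 + 4.0849^2 + (-1.4544)^2) = 9.362898
Step 2: Project.
Since ||x|| > R, scale = R/||x|| = 6/9.362898 = 0.640827, proj(x) = scale * x
proj(x) = [-4.143459, 3.333262, 2.617714, -0.932019]
Step 3: Dot product.
a^T * proj(x) = -2*(-4.143459) + 4*3.333262 + 0*2.617714 + 5*(-0.932019) = 16.9599


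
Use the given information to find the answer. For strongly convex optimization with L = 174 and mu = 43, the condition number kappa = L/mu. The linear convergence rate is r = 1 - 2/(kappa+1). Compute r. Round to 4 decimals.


Step 1: Compute the condition number.
kappa = L/mu = 174/43 = 4.0465
Step 2: Compute the convergence rate.
r = 1 - 2/(kappa + 1) = 1 - 2*mu/(L + mu) = (L - mu)/(L + mu) = 131/217 = 0.6037


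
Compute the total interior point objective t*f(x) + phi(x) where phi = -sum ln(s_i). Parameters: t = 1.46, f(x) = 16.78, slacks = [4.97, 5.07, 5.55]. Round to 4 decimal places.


Step 1: Compute log-barrier.
ln values: [1.6034, 1.6233, 1.7138]
phi = -(1.6034 + 1.6233 + 1.7138) = -4.9406
Step 2: Compute augmented objective.
t*f(x) = 1.46*16.78 = 24.4988
Total = 24.4988 - 4.9406 = 19.5582


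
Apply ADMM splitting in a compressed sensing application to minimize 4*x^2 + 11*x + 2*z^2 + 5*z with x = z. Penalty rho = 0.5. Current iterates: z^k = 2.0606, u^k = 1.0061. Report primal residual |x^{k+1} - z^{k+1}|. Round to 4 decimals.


ADMM iteration with rho = 0.5, z^k = 2.0606, u^k = 1.0061
Step 1: x-update.
Minimize 4*x^2 + 11*x + (0.5/2)*(x - 2.0606 + 1.0061)^2
FOC: (2*4 + 0.5)*x = -11 + 0.5*(2.0606 - 1.0061)
x^{k+1} = -1.2321
Step 2: z-update.
Minimize 2*z^2 + 5*z + (0.5/2)*(-1.2321 - z + 1.0061)^2
FOC: (2*2 + 0.5)*z = -5 + 0.5*(-1.2321 + 1.0061)
z^{k+1} = -1.1362
Step 3: u-update.
u^{k+1} = 1.0061 - 1.2321 + 1.1362 = 0.9102
Step 4: Primal residual = |-1.2321 + 1.1362| = 0.0959


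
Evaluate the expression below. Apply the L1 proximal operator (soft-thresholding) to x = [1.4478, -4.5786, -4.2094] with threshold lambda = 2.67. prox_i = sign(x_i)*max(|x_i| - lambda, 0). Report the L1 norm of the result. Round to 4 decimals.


Soft-thresholding with lambda = 2.67:
prox(1.4478) = sign(1.4478)*max(|1.4478| - 2.67, 0) = 0.0
prox(-4.5786) = sign(-4.5786)*max(|-4.5786| - 2.67, 0) = -1.9086
prox(-4.2094) = sign(-4.2094)*max(|-4.2094| - 2.67, 0) = -1.5394
prox(x) = [0.0, -1.9086, -1.5394]
||prox(x)||_1 = 0.0 + 1.9086 + 1.5394 = 3.448


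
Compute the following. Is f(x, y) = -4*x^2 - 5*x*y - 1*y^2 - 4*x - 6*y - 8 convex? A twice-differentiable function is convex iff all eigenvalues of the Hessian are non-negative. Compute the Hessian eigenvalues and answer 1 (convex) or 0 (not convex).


The Hessian of f(x,y) = -4*x^2 - 5*x*y - 1*y^2 - 4*x - 6*y - 8 is:
H = [[-8, -5], [-5, -2]]
Trace = -8 - 2 = -10
Determinant = -8*-2 - (-5)^2 = -9
Discriminant = (-10)^2 - 4*-9 = 136.0
Eigenvalues: lambda_1 = -10.831, lambda_2 = 0.831
The function is not convex.

0


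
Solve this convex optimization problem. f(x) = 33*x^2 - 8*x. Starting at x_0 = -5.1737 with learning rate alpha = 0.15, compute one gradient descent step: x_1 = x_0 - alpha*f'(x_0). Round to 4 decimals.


We compute the gradient at x_0 and apply the update.
f'(x) = 66*x - 8
f'(-5.1737) = 66*-5.1737 - 8 = -349.4642
x_1 = -5.1737 - 0.15*-349.4642 = 47.2459


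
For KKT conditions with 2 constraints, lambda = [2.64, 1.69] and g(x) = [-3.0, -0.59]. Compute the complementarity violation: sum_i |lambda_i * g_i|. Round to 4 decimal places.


KKT complementary slackness check:
lambda_1 * g_1 = 2.64 * -3.0 = -7.92
lambda_2 * g_2 = 1.69 * -0.59 = -0.9971
Total violation = 7.92 + 0.9971 = 8.9171


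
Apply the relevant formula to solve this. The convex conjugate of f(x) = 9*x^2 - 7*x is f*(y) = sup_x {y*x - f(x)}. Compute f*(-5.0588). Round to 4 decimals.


f*(y) = sup_x {y*x - a*x^2 - b*x} = sup_x {(y-b)*x - a*x^2}
FOC: (y - b) - 2a*x = 0 => x* = (y - b)/(2a)
x* = (-5.0588 + 7)/(2*9) = 0.1078
f*(-5.0588) = (y-b)^2/(4a) = (-5.0588 + 7)^2/(4*9)
= 3.7683/36 = 0.1047


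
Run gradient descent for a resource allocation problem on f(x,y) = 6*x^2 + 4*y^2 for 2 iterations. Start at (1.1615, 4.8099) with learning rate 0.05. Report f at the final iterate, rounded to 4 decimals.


Gradient descent on f(x,y) = 6*x^2 + 4*y^2.
Starting point: (1.1615, 4.8099), alpha = 0.05
Step 1: grad_x = 2*6*1.1615 = 13.938, grad_y = 2*4*4.8099 = 38.4792
  x_1 = 1.1615 - 0.05*13.938 = 0.4646
  y_1 = 4.8099 - 0.05*38.4792 = 2.8859
Step 2: grad_x = 2*6*0.4646 = 5.5752, grad_y = 2*4*2.8859 = 23.0875
  x_2 = 0.4646 - 0.05*5.5752 = 0.1858
  y_2 = 2.8859 - 0.05*23.0875 = 1.7316
f(0.1858, 1.7316) = 6*0.1858^2 + 4*1.7316^2 = 12.2005


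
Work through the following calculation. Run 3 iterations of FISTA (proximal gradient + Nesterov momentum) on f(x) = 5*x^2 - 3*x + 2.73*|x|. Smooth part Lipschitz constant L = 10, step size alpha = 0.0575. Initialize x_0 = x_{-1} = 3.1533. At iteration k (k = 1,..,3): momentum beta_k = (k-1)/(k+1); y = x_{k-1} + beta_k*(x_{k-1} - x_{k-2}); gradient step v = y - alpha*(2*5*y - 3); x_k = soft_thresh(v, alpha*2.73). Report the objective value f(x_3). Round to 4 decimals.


FISTA on f(x) = 5*x^2 - 3*x + 2.73*|x|
L = 10, alpha = 0.0575
Iteration 1: beta = 0.0, y = 3.1533 + 0.0*(3.1533 - 3.1533) = 3.1533
  grad(y) = 28.533, v = y - alpha*grad = 1.5127
  prox(v) = soft_thresh(1.5127, 0.157) = 1.3557
Iteration 2: beta = 0.3333, y = 1.3557 + 0.3333*(1.3557 - 3.1533) = 0.7565
  grad(y) = 4.5647, v = y - alpha*grad = 0.494
  prox(v) = soft_thresh(0.494, 0.157) = 0.337
Iteration 3: beta = 0.5, y = 0.337 + 0.5*(0.337 - 1.3557) = -0.1723
  grad(y) = -4.723, v = y - alpha*grad = 0.0993
  prox(v) = soft_thresh(0.0993, 0.157) = 0.0
f(x_3) = 5*0.0^2 - 3*0.0 + 2.73*|0.0| = 0.0


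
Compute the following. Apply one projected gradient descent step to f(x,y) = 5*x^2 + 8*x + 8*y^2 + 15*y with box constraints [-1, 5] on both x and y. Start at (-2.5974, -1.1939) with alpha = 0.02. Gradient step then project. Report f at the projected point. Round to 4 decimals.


Step 1: Compute gradient at (-2.5974, -1.1939).
grad_x = 2*5*-2.5974 + 8 = -17.974
grad_y = 2*8*-1.1939 + 15 = -4.1024
Step 2: Gradient step.
x_raw = -2.5974 - 0.02*-17.974 = -2.2379
y_raw = -1.1939 - 0.02*-4.1024 = -1.1119
Step 3: Project onto [-1, 5].
x_proj = clip(-2.2379) = -1.0
y_proj = clip(-1.1119) = -1.0
Step 4: Evaluate f.
f(-1.0, -1.0) = -10.0


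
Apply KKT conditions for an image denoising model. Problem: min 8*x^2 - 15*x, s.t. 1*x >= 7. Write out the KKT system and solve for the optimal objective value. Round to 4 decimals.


Step 1: Try lambda = 0 (constraint inactive).
x_unc = 15/(2*8) = 0.9375
Check: 1*0.9375 = 0.9375 < 7 -- violated!
Step 2: Constraint must be active: 1*x = 7
x* = 7/1 = 7.0
lambda = (2*8*7.0 - 15)/1 = 97.0
Step 3: Compute optimal value.
f(x*) = 8*7.0^2 - 15*7.0 = 287.0


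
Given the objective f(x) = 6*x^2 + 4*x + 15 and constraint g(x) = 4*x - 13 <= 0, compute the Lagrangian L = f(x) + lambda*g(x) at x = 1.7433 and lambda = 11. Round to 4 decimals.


Step 1: Evaluate f(x).
f(1.7433) = 6*1.7433^2 + 4*1.7433 + 15 = 40.2078
Step 2: Evaluate g(x).
g(1.7433) = 4*1.7433 - 13 = -6.0268
Step 3: Compute Lagrangian.
L = 40.2078 + 11*-6.0268 = -26.087


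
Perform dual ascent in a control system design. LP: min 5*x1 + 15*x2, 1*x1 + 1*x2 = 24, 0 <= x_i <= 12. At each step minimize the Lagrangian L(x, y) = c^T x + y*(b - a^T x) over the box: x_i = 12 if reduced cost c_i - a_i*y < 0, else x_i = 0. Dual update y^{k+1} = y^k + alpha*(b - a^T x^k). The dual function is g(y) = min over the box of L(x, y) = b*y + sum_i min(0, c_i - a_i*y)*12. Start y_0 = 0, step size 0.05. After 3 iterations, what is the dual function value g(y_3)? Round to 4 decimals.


Dual ascent for LP: min 5*x1 + 15*x2, 1*x1 + 1*x2 = 24, 0 <= x_i <= 12
Step 1: y^k = 0.0, reduced costs: (5.0, 15.0)
  x^k = (0.0, 0.0), subgradient = b - a^T x = 24.0
  y^{k+1} = 0.0 + 0.05*24.0 = 1.2
Step 2: y^k = 1.2, reduced costs: (3.8, 13.8)
  x^k = (0.0, 0.0), subgradient = b - a^T x = 24.0
  y^{k+1} = 1.2 + 0.05*24.0 = 2.4
Step 3: y^k = 2.4, reduced costs: (2.6, 12.6)
  x^k = (0.0, 0.0), subgradient = b - a^T x = 24.0
  y^{k+1} = 2.4 + 0.05*24.0 = 3.6
Dual objective at y_3 = 3.6: reduced costs (1.4, 11.4), box minimizer x = (0.0, 0.0)
g(y_3) = b*y + (c1 - a1*y)*x1 + (c2 - a2*y)*x2 = 24*3.6 + 1.4*0.0 + 11.4*0.0 = 86.4 + 0.0 + 0.0 = 86.4


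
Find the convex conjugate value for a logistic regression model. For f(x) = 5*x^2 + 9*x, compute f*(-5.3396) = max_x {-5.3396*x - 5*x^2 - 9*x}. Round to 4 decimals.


f*(y) = sup_x {y*x - a*x^2 - b*x} = sup_x {(y-b)*x - a*x^2}
FOC: (y - b) - 2a*x = 0 => x* = (y - b)/(2a)
x* = (-5.3396 - 9)/(2*5) = -1.434
f*(-5.3396) = (y-b)^2/(4a) = (-5.3396 - 9)^2/(4*5)
= 205.6241/20 = 10.2812


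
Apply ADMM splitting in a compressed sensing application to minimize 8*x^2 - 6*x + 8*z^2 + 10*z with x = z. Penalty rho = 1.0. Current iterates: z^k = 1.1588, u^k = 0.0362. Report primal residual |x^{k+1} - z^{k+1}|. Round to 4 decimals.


ADMM iteration with rho = 1.0, z^k = 1.1588, u^k = 0.0362
Step 1: x-update.
Minimize 8*x^2 - 6*x + (1.0/2)*(x - 1.1588 + 0.0362)^2
FOC: (2*8 + 1.0)*x = 6 + 1.0*(1.1588 - 0.0362)
x^{k+1} = 0.419
Step 2: z-update.
Minimize 8*z^2 + 10*z + (1.0/2)*(0.419 - z + 0.0362)^2
FOC: (2*8 + 1.0)*z = -10 + 1.0*(0.419 + 0.0362)
z^{k+1} = -0.5615
Step 3: u-update.
u^{k+1} = 0.0362 + 0.419 + 0.5615 = 1.0166
Step 4: Primal residual = |0.419 + 0.5615| = 0.9804


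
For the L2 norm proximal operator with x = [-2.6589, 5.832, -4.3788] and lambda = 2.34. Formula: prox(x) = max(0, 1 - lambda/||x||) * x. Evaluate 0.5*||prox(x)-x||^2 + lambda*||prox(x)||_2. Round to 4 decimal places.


Step 1: Compute ||x||.
||x|| = 7.7625
Step 2: Compute scaling factor.
scale = max(0, 1 - 2.34/7.7625) = 0.6985
Step 3: prox(x) = [-1.8574, 4.0739, -3.0588]
||prox(x)|| = 5.4225
Step 4: Proximal objective.
0.5*||prox-x||^2 = 2.7378
lambda*||prox|| = 12.6887
Total = 15.4264


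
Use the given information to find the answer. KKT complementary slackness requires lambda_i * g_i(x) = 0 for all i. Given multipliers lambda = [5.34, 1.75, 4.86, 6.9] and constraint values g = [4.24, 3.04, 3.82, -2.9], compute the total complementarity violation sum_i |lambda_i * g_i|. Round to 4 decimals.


KKT complementary slackness check:
lambda_1 * g_1 = 5.34 * 4.24 = 22.6416
lambda_2 * g_2 = 1.75 * 3.04 = 5.32
lambda_3 * g_3 = 4.86 * 3.82 = 18.5652
lambda_4 * g_4 = 6.9 * -2.9 = -20.01
Total violation = 22.6416 + 5.32 + 18.5652 + 20.01 = 66.5368


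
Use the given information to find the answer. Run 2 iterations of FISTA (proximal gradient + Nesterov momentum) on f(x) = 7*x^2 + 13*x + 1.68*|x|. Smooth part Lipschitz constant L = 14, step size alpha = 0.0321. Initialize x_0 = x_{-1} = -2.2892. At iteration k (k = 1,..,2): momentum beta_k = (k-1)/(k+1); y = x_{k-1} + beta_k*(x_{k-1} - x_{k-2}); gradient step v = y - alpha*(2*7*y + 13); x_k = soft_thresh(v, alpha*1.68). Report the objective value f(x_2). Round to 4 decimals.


FISTA on f(x) = 7*x^2 + 13*x + 1.68*|x|
L = 14, alpha = 0.0321
Iteration 1: beta = 0.0, y = -2.2892 + 0.0*(-2.2892 + 2.2892) = -2.2892
  grad(y) = -19.0488, v = y - alpha*grad = -1.6777
  prox(v) = soft_thresh(-1.6777, 0.0539) = -1.6238
Iteration 2: beta = 0.3333, y = -1.6238 + 0.3333*(-1.6238 + 2.2892) = -1.402
  grad(y) = -6.6281, v = y - alpha*grad = -1.1892
  prox(v) = soft_thresh(-1.1892, 0.0539) = -1.1353
f(x_2) = 7*(-1.1353)^2 + 13*(-1.1353) + 1.68*|-1.1353| = -3.8292


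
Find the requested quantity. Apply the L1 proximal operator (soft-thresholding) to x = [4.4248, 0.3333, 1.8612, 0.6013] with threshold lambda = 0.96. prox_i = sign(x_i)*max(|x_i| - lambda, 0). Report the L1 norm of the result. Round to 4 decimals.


Soft-thresholding with lambda = 0.96:
prox(4.4248) = sign(4.4248)*max(|4.4248| - 0.96, 0) = 3.4648
prox(0.3333) = sign(0.3333)*max(|0.3333| - 0.96, 0) = 0.0
prox(1.8612) = sign(1.8612)*max(|1.8612| - 0.96, 0) = 0.9012
prox(0.6013) = sign(0.6013)*max(|0.6013| - 0.96, 0) = 0.0
prox(x) = [3.4648, 0.0, 0.9012, 0.0]
||prox(x)||_1 = 3.4648 + 0.0 + 0.9012 + 0.0 = 4.366


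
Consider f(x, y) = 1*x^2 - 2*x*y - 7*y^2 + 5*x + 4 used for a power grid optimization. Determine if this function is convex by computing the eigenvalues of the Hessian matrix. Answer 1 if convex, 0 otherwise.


The Hessian of f(x,y) = 1*x^2 - 2*x*y - 7*y^2 + 5*x + 4 is:
H = [[2, -2], [-2, -14]]
Trace = 2 - 14 = -12
Determinant = 2*-14 - (-2)^2 = -32
Discriminant = (-12)^2 - 4*-32 = 272.0
Eigenvalues: lambda_1 = -14.2462, lambda_2 = 2.2462
The function is not convex.

0


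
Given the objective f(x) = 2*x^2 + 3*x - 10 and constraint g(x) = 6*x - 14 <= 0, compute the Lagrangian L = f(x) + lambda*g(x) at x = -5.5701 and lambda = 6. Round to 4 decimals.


Step 1: Evaluate f(x).
f(-5.5701) = 2*(-5.5701)^2 + 3*(-5.5701) - 10 = 35.3417
Step 2: Evaluate g(x).
g(-5.5701) = 6*-5.5701 - 14 = -47.4206
Step 3: Compute Lagrangian.
L = 35.3417 + 6*-47.4206 = -249.1819


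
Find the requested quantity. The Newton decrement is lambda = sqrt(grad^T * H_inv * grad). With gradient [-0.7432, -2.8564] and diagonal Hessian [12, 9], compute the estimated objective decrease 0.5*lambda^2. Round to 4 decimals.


Step 1: H is diagonal, so H^(-1) * g = [-0.0619, -0.3174].
Step 2: g^T H^(-1) g = sum_i g_i^2 / H_ii
  = (-0.7432)^2/12 + (-2.8564)^2/9
  = 0.046 + 0.9066 = 0.9526
Step 3: Objective decrease = 0.5 * g^T H^(-1) g = 0.4763


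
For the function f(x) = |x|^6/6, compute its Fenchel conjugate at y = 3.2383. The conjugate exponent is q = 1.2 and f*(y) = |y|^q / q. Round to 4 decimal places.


The conjugate exponent q satisfies 1/p + 1/q = 1.
p = 6, so q = 6/(6 - 1) = 1.2
|y|^q = 3.2383^1.2 = 4.0962
f*(3.2383) = 4.0962 / 1.2 = 3.4135


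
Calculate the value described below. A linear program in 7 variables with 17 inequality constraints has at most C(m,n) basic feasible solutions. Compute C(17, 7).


Each vertex corresponds to some choice of n active constraints out of m, so the number of vertices is at most C(m, n) = m! / (n!(m-n)!).
m = 17, n = 7
Numerator: 17 * 16 * 15 * 14 * 13 * 12 * 11
Denominator: 7! = 5040
C(17, 7) = 19448


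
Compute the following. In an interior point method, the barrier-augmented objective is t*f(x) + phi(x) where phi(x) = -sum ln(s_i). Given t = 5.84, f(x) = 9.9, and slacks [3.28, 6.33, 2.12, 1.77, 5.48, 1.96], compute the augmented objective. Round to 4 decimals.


Step 1: Compute log-barrier.
ln values: [1.1878, 1.8453, 0.7514, 0.571, 1.7011, 0.6729]
phi = -(1.1878 + 1.8453 + 0.7514 + 0.571 + 1.7011 + 0.6729) = -6.7296
Step 2: Compute augmented objective.
t*f(x) = 5.84*9.9 = 57.816
Total = 57.816 - 6.7296 = 51.0864


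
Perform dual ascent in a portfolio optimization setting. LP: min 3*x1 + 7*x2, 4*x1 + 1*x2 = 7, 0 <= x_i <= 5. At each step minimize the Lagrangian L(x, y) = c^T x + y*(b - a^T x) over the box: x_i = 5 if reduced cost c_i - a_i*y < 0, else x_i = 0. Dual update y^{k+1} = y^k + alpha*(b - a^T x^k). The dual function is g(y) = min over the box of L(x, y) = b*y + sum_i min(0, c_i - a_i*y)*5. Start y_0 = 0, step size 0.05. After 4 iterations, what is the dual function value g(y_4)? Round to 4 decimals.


Dual ascent for LP: min 3*x1 + 7*x2, 4*x1 + 1*x2 = 7, 0 <= x_i <= 5
Step 1: y^k = 0.0, reduced costs: (3.0, 7.0)
  x^k = (0.0, 0.0), subgradient = b - a^T x = 7.0
  y^{k+1} = 0.0 + 0.05*7.0 = 0.35
Step 2: y^k = 0.35, reduced costs: (1.6, 6.65)
  x^k = (0.0, 0.0), subgradient = b - a^T x = 7.0
  y^{k+1} = 0.35 + 0.05*7.0 = 0.7
Step 3: y^k = 0.7, reduced costs: (0.2, 6.3)
  x^k = (0.0, 0.0), subgradient = b - a^T x = 7.0
  y^{k+1} = 0.7 + 0.05*7.0 = 1.05
Step 4: y^k = 1.05, reduced costs: (-1.2, 5.95)
  x^k = (5.0, 0.0), subgradient = b - a^T x = -13.0
  y^{k+1} = 1.05 + 0.05*-13.0 = 0.4
Dual objective at y_4 = 0.4: reduced costs (1.4, 6.6), box minimizer x = (0.0, 0.0)
g(y_4) = b*y + (c1 - a1*y)*x1 + (c2 - a2*y)*x2 = 7*0.4 + 1.4*0.0 + 6.6*0.0 = 2.8 + 0.0 + 0.0 = 2.8


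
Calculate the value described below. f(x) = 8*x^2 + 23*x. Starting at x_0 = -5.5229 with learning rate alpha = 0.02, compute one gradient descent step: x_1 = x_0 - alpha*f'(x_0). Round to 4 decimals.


We compute the gradient at x_0 and apply the update.
f'(x) = 16*x + 23
f'(-5.5229) = 16*-5.5229 + 23 = -65.3664
x_1 = -5.5229 - 0.02*-65.3664 = -4.2156


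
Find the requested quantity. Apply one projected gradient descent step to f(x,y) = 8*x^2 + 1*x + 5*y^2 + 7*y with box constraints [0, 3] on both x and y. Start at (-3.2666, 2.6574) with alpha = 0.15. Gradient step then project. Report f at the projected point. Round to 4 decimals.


Step 1: Compute gradient at (-3.2666, 2.6574).
grad_x = 2*8*-3.2666 + 1 = -51.2656
grad_y = 2*5*2.6574 + 7 = 33.574
Step 2: Gradient step.
x_raw = -3.2666 - 0.15*-51.2656 = 4.4232
y_raw = 2.6574 - 0.15*33.574 = -2.3787
Step 3: Project onto [0, 3].
x_proj = clip(4.4232) = 3.0
y_proj = clip(-2.3787) = 0.0
Step 4: Evaluate f.
f(3.0, 0.0) = 75.0


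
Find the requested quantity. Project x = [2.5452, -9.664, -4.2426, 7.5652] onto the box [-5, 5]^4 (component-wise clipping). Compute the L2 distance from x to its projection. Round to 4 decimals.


Project each component onto [-5, 5].
clip(2.5452) = 2.5452, clip(-9.664) = -5.0, clip(-4.2426) = -4.2426, clip(7.5652) = 5.0
Projection = [2.5452, -5.0, -4.2426, 5.0]
Squared diffs: [0.0, 21.7529, 0.0, 6.5803]
Distance = sqrt(28.3332) = 5.3229


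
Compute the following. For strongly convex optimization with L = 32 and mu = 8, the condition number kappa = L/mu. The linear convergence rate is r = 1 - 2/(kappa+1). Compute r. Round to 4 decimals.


Step 1: Compute the condition number.
kappa = L/mu = 32/8 = 4.0
Step 2: Compute the convergence rate.
r = 1 - 2/(kappa + 1) = 1 - 2*mu/(L + mu) = (L - mu)/(L + mu) = 24/40 = 0.6


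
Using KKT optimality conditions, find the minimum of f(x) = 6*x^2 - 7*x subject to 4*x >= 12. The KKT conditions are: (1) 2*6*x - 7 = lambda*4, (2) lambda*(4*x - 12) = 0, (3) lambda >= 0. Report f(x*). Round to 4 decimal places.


Step 1: Try lambda = 0 (constraint inactive).
x_unc = 7/(2*6) = 0.5833
Check: 4*0.5833 = 2.3332 < 12 -- violated!
Step 2: Constraint must be active: 4*x = 12
x* = 12/4 = 3.0
lambda = (2*6*3.0 - 7)/4 = 7.25
Step 3: Compute optimal value.
f(x*) = 6*3.0^2 - 7*3.0 = 33.0


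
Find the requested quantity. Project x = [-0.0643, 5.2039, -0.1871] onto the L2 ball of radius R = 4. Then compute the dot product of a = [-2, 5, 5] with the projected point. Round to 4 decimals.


Step 1: Compute ||x|| (intermediates to 6 decimals).
||x|| = sqrt((-0.0643)^2 + 5.2039^2 + (-0.1871)^2) = 5.207659
Step 2: Project.
Since ||x|| > R, scale = R/||x|| = 4/5.207659 = 0.768099, proj(x) = scale * x
proj(x) = [-0.049389, 3.99711, -0.143711]
Step 3: Dot product.
a^T * proj(x) = -2*(-0.049389) + 5*3.99711 + 5*(-0.143711) = 19.3658


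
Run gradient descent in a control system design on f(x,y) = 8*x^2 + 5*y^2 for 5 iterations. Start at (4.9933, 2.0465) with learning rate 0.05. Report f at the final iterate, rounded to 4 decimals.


Gradient descent on f(x,y) = 8*x^2 + 5*y^2.
Starting point: (4.9933, 2.0465), alpha = 0.05
Step 1: grad_x = 2*8*4.9933 = 79.8928, grad_y = 2*5*2.0465 = 20.465
  x_1 = 4.9933 - 0.05*79.8928 = 0.9987
  y_1 = 2.0465 - 0.05*20.465 = 1.0233
Step 2: grad_x = 2*8*0.9987 = 15.9786, grad_y = 2*5*1.0233 = 10.2325
  x_2 = 0.9987 - 0.05*15.9786 = 0.1997
  y_2 = 1.0233 - 0.05*10.2325 = 0.5116
Step 3: grad_x = 2*8*0.1997 = 3.1957, grad_y = 2*5*0.5116 = 5.1163
  x_3 = 0.1997 - 0.05*3.1957 = 0.0399
  y_3 = 0.5116 - 0.05*5.1163 = 0.2558
Step 4: grad_x = 2*8*0.0399 = 0.6391, grad_y = 2*5*0.2558 = 2.5581
  x_4 = 0.0399 - 0.05*0.6391 = 0.008
  y_4 = 0.2558 - 0.05*2.5581 = 0.1279
Step 5: grad_x = 2*8*0.008 = 0.1278, grad_y = 2*5*0.1279 = 1.2791
  x_5 = 0.008 - 0.05*0.1278 = 0.0016
  y_5 = 0.1279 - 0.05*1.2791 = 0.064
f(0.0016, 0.064) = 8*0.0016^2 + 5*0.064^2 = 0.0205
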